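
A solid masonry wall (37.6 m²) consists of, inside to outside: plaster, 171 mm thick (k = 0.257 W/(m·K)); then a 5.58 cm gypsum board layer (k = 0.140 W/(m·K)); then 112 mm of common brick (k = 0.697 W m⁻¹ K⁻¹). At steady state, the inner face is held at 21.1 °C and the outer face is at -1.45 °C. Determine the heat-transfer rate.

Resistance network (inner→outer):
  R_plaster = L/(kA) = 0.171/(0.257·37.6) = 0.01770 K/W
  R_gypsum board = L/(kA) = 0.0558/(0.140·37.6) = 0.01060 K/W
  R_common brick = L/(kA) = 0.112/(0.697·37.6) = 0.004274 K/W
ΣR = 0.01770 + 0.01060 + 0.004274 = 0.03257 K/W
Q = ΔT/ΣR = (21.1 °C − -1.45 °C)/0.03257 = 692 W

Q = 692 W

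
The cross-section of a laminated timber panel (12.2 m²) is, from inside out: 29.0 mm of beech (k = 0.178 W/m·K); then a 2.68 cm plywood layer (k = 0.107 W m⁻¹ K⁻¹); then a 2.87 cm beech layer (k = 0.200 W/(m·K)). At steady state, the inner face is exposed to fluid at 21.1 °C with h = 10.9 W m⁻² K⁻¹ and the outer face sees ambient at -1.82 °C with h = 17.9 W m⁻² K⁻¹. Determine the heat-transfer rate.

Resistance network (inner→outer):
  R_conv,in = 1/(hA) = 1/(10.9·12.2) = 0.007520 K/W
  R_beech = L/(kA) = 0.0290/(0.178·12.2) = 0.01335 K/W
  R_plywood = L/(kA) = 0.0268/(0.107·12.2) = 0.02053 K/W
  R_beech = L/(kA) = 0.0287/(0.200·12.2) = 0.01176 K/W
  R_conv,out = 1/(hA) = 1/(17.9·12.2) = 0.004579 K/W
ΣR = 0.007520 + 0.01335 + 0.02053 + 0.01176 + 0.004579 = 0.05774 K/W
Q = ΔT/ΣR = (21.1 °C − -1.82 °C)/0.05774 = 397 W

Q = 397 W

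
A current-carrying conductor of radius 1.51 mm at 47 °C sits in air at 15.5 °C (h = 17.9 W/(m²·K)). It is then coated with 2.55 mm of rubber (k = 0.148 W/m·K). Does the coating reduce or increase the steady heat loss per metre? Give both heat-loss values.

increases: 5.35 → 9.68 W/m

Critical radius for a cylinder: r_cr = k/h = 0.00827 m = 0.827 cm.
Outer radius after coating: r₂ = 0.00151 + 0.00255 = 0.00406 m.
Since r₁ < r_cr and r₂ ≤ r_cr, the coating moves toward the maximum at r_cr — heat loss rises.
Bare: R = 1/(2πr₁h) = 5.888 m·K/W; Q = 31.5/5.888 = 5.35 W/m.
Coated: R = R_cond + R_conv = 3.254 m·K/W; Q = 31.5/3.254 = 9.68 W/m.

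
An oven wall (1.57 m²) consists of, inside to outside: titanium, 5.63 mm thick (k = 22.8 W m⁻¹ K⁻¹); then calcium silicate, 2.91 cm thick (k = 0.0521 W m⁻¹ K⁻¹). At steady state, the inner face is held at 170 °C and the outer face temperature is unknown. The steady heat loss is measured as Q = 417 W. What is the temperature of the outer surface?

T_out = 21.6 °C

Sum the resistances:
  R_titanium = L/(kA) = 0.00563/(22.8·1.57) = 1.573×10^-4 K/W
  R_calcium silicate = L/(kA) = 0.0291/(0.0521·1.57) = 0.3558 K/W
ΣR = 0.3559 K/W
ΔT = Q·ΣR = 417 × 0.3559 = 148.4 K
Heat flows outward, so T_out = T_in − ΔT = 170 − 148.4 = 21.6 °C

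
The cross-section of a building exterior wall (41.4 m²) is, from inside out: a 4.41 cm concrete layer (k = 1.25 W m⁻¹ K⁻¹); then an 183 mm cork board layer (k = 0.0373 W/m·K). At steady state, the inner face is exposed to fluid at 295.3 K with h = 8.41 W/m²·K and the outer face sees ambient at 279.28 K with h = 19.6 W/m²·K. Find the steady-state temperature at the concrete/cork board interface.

T = 294.8 K

Treat each layer as a resistance in series:
  R_conv,in = 1/(hA) = 1/(8.41·41.4) = 0.002872 K/W
  R_concrete = L/(kA) = 0.0441/(1.25·41.4) = 8.522×10^-4 K/W
  R_cork board = L/(kA) = 0.183/(0.0373·41.4) = 0.1185 K/W
  R_conv,out = 1/(hA) = 1/(19.6·41.4) = 0.001232 K/W
ΣR = 0.002872 + 8.522×10^-4 + 0.1185 + 0.001232 = 0.1235 K/W
Q = ΔT/ΣR = (295.3 K − 279.28 K)/0.1235 = 129.7 W
From the inner boundary to the concrete/cork board interface, ΣR_partial = 0.003724 K/W.
T_interface = T_in − Q·ΣR_partial = 295.3 K − (129.7)(0.003724) = 294.8 K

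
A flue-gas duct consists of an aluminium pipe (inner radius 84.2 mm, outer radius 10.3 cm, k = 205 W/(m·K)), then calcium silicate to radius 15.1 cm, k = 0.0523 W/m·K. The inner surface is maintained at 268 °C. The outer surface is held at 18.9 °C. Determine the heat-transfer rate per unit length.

Series thermal resistances, inner to outer:
  R'_aluminium = ln(0.103/0.0842)/(2πk) = 0.2015/(2π·205) = 1.565×10^-4 m·K/W
  R'_calcium silicate = ln(0.151/0.103)/(2πk) = 0.3826/(2π·0.0523) = 1.164 m·K/W
ΣR = 1.565×10^-4 + 1.164 = 1.164 m·K/W
Q' = ΔT/ΣR = (268 °C − 18.9 °C)/1.164 = 214 W/m

Q' = 214 W/m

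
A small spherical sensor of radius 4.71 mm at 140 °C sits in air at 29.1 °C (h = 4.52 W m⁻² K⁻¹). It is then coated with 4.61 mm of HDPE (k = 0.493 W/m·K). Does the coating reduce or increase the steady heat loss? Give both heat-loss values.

Critical radius for a sphere: r_cr = 2k/h = 0.218 m = 21.8 cm.
Outer radius after coating: r₂ = 0.00471 + 0.00461 = 0.00932 m.
Since r₁ < r_cr and r₂ ≤ r_cr, the coating moves toward the maximum at r_cr — heat loss rises.
Bare: R = 1/(4πr₁²h) = 793.6 K/W; Q = 110.9/793.6 = 0.140 W.
Coated: R = R_cond + R_conv = 219.6 K/W; Q = 110.9/219.6 = 0.505 W.

increases: 0.140 → 0.505 W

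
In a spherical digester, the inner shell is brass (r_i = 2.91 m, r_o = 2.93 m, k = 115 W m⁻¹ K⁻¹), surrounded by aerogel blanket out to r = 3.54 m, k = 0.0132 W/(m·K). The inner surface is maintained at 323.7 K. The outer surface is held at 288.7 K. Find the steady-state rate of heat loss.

Q = 98.7 W

Resistance network (inner→outer):
  R_brass = (1/2.91 − 1/2.93)/(4πk) = 0.002346/(4π·115) = 1.623×10^-6 K/W
  R_aerogel blanket = (1/2.93 − 1/3.54)/(4πk) = 0.05881/(4π·0.0132) = 0.3545 K/W
ΣR = 1.623×10^-6 + 0.3545 = 0.3545 K/W
Q = ΔT/ΣR = (323.7 K − 288.7 K)/0.3545 = 98.7 W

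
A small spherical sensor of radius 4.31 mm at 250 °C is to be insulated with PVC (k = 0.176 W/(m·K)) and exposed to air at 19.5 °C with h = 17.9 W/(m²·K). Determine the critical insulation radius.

r_cr = 1.97 cm

For a sphere, r_cr = 2k_ins/h = 2·0.176/17.9 = 0.0197 m = 1.97 cm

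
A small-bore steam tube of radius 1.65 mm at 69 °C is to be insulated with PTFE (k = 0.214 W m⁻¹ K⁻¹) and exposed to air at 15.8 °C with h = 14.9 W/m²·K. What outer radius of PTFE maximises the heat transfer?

r_cr = 1.44 cm

For a cylinder, r_cr = k_ins/h = 0.214/14.9 = 0.0144 m = 1.44 cm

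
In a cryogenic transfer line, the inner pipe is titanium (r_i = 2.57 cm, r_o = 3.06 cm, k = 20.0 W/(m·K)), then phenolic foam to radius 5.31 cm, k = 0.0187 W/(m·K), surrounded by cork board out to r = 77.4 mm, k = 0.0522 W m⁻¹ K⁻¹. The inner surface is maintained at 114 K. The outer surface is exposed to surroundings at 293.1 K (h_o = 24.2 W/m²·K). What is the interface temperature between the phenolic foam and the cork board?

Resistance network (inner→outer):
  R'_titanium = ln(0.0306/0.0257)/(2πk) = 0.1745/(2π·20.0) = 0.001389 m·K/W
  R'_phenolic foam = ln(0.0531/0.0306)/(2πk) = 0.5512/(2π·0.0187) = 4.691 m·K/W
  R'_cork board = ln(0.0774/0.0531)/(2πk) = 0.3768/(2π·0.0522) = 1.149 m·K/W
  R'_conv,out = 1/(2πr h) = 1/(2π·0.0774·24.2) = 0.08497 m·K/W
ΣR = 0.001389 + 4.691 + 1.149 + 0.08497 = 5.926 m·K/W
Q' = ΔT/ΣR = (114 K − 293.1 K)/5.926 = -30.22 W/m
From the inner boundary to the phenolic foam/cork board interface, ΣR_partial = 4.692 m·K/W.
T_interface = T_in − Q'·ΣR_partial = 114 K − (-30.22)(4.692) = 255.8 K

T = 255.8 K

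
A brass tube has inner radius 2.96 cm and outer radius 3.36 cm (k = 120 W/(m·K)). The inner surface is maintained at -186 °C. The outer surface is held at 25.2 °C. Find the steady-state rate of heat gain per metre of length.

Q' = 2πk·ΔT/ln(r₂/r₁) = 2π × 120 × 211.2 / ln(0.0336/0.0296) = 1.26×10^6 W/m

Q' = 1.26×10^6 W/m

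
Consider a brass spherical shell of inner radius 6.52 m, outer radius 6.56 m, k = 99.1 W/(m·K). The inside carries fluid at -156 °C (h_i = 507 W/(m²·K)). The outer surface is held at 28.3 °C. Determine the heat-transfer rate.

Resistance network (inner→outer):
  R_conv,in = 1/(4πr²h) = 1/(4π·6.52²·507) = 3.692×10^-6 K/W
  R_brass = (1/6.52 − 1/6.56)/(4πk) = 9.352×10^-4/(4π·99.1) = 7.510×10^-7 K/W
ΣR = 3.692×10^-6 + 7.510×10^-7 = 4.443×10^-6 K/W
Q = ΔT/ΣR = (-156 °C − 28.3 °C)/4.443×10^-6 = -4.15×10^7 W
(Negative Q ⇒ heat flows inward; heat gain = 4.15×10^7 W.)

Q = 41500 kW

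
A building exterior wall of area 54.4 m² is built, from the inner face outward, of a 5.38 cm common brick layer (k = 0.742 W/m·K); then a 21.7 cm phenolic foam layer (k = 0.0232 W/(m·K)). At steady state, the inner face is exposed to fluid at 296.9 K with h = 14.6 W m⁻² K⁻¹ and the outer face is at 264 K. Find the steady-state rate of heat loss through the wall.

Q = 189 W

Treat each layer as a resistance in series:
  R_conv,in = 1/(hA) = 1/(14.6·54.4) = 0.001259 K/W
  R_common brick = L/(kA) = 0.0538/(0.742·54.4) = 0.001333 K/W
  R_phenolic foam = L/(kA) = 0.217/(0.0232·54.4) = 0.1719 K/W
ΣR = 0.001259 + 0.001333 + 0.1719 = 0.1745 K/W
Q = ΔT/ΣR = (296.9 K − 264 K)/0.1745 = 189 W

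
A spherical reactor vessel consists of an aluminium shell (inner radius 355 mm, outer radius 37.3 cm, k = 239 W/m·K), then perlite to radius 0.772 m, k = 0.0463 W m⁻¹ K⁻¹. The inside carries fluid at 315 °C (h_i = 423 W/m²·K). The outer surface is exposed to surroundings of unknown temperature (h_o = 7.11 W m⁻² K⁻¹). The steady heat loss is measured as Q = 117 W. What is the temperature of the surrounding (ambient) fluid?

T_out = 34.0 °C

Sum the resistances:
  R_conv,in = 1/(4πr²h) = 1/(4π·0.355²·423) = 0.001493 K/W
  R_aluminium = (1/0.355 − 1/0.373)/(4πk) = 0.1359/(4π·239) = 4.526×10^-5 K/W
  R_perlite = (1/0.373 − 1/0.772)/(4πk) = 1.386/(4π·0.0463) = 2.382 K/W
  R_conv,out = 1/(4πr²h) = 1/(4π·0.772²·7.11) = 0.01878 K/W
ΣR = 2.402 K/W
ΔT = Q·ΣR = 117 × 2.402 = 281.0 K
Heat flows outward, so T_out = T_in − ΔT = 315 − 281.0 = 34.0 °C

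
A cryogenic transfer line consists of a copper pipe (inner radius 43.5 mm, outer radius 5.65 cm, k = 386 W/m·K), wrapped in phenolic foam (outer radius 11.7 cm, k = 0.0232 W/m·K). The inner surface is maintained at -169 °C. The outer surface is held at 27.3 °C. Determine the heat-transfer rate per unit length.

Series thermal resistances, inner to outer:
  R'_copper = ln(0.0565/0.0435)/(2πk) = 0.2615/(2π·386) = 1.078×10^-4 m·K/W
  R'_phenolic foam = ln(0.117/0.0565)/(2πk) = 0.7279/(2π·0.0232) = 4.994 m·K/W
ΣR = 1.078×10^-4 + 4.994 = 4.994 m·K/W
Q' = ΔT/ΣR = (-169 °C − 27.3 °C)/4.994 = -39.3 W/m
(Negative Q' ⇒ heat flows inward; heat gain = 39.3 W/m.)

Q' = 39.3 W/m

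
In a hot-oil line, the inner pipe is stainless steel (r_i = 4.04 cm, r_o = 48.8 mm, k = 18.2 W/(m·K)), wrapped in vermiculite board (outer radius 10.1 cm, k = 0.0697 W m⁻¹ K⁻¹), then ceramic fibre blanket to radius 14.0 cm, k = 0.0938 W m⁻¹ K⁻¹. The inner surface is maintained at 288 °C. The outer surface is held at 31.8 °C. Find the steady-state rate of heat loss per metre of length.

Treat each layer as a resistance in series:
  R'_stainless steel = ln(0.0488/0.0404)/(2πk) = 0.1889/(2π·18.2) = 0.001652 m·K/W
  R'_vermiculite board = ln(0.101/0.0488)/(2πk) = 0.7274/(2π·0.0697) = 1.661 m·K/W
  R'_ceramic fibre blanket = ln(0.140/0.101)/(2πk) = 0.3265/(2π·0.0938) = 0.5540 m·K/W
ΣR = 0.001652 + 1.661 + 0.5540 = 2.217 m·K/W
Q' = ΔT/ΣR = (288 °C − 31.8 °C)/2.217 = 116 W/m

Q' = 116 W/m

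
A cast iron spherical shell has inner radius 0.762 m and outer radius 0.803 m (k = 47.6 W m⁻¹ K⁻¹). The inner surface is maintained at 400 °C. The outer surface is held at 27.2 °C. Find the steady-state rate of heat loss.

Q = 4πk·ΔT/(1/r₁ − 1/r₂) = 4π × 47.6 × 372.8 / (1/0.762 − 1/0.803) = 3.33×10^6 W

Q = 3330 kW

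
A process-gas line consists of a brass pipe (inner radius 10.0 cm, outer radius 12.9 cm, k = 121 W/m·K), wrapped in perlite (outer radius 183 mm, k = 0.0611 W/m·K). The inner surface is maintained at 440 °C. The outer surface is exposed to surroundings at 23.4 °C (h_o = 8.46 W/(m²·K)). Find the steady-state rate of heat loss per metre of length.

Q' = 411 W/m

Treat each layer as a resistance in series:
  R'_brass = ln(0.129/0.100)/(2πk) = 0.2546/(2π·121) = 3.349×10^-4 m·K/W
  R'_perlite = ln(0.183/0.129)/(2πk) = 0.3497/(2π·0.0611) = 0.9108 m·K/W
  R'_conv,out = 1/(2πr h) = 1/(2π·0.183·8.46) = 0.1028 m·K/W
ΣR = 3.349×10^-4 + 0.9108 + 0.1028 = 1.014 m·K/W
Q' = ΔT/ΣR = (440 °C − 23.4 °C)/1.014 = 411 W/m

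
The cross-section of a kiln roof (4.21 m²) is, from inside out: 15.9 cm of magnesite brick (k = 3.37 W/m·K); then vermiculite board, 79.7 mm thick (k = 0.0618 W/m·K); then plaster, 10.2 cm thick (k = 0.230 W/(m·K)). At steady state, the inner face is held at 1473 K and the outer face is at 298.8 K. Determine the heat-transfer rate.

Q = 2780 W

Resistance network (inner→outer):
  R_magnesite brick = L/(kA) = 0.159/(3.37·4.21) = 0.01121 K/W
  R_vermiculite board = L/(kA) = 0.0797/(0.0618·4.21) = 0.3063 K/W
  R_plaster = L/(kA) = 0.102/(0.230·4.21) = 0.1053 K/W
ΣR = 0.01121 + 0.3063 + 0.1053 = 0.4228 K/W
Q = ΔT/ΣR = (1473 K − 298.8 K)/0.4228 = 2780 W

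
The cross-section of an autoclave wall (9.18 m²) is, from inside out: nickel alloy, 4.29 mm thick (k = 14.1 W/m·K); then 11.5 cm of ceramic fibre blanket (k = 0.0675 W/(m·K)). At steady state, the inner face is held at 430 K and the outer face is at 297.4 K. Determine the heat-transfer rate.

Series thermal resistances, inner to outer:
  R_nickel alloy = L/(kA) = 0.00429/(14.1·9.18) = 3.314×10^-5 K/W
  R_ceramic fibre blanket = L/(kA) = 0.115/(0.0675·9.18) = 0.1856 K/W
ΣR = 3.314×10^-5 + 0.1856 = 0.1856 K/W
Q = ΔT/ΣR = (430 K − 297.4 K)/0.1856 = 714 W

Q = 714 W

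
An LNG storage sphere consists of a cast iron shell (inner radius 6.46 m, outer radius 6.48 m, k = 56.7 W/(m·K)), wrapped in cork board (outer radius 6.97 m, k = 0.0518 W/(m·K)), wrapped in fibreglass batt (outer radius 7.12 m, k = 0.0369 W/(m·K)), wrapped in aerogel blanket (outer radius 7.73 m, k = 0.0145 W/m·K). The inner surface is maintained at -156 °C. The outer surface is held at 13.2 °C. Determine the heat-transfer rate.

Q = 2.01 kW

Resistance network (inner→outer):
  R_cast iron = (1/6.46 − 1/6.48)/(4πk) = 4.778×10^-4/(4π·56.7) = 6.705×10^-7 K/W
  R_cork board = (1/6.48 − 1/6.97)/(4πk) = 0.01085/(4π·0.0518) = 0.01667 K/W
  R_fibreglass batt = (1/6.97 − 1/7.12)/(4πk) = 0.003023/(4π·0.0369) = 0.006518 K/W
  R_aerogel blanket = (1/7.12 − 1/7.73)/(4πk) = 0.01108/(4π·0.0145) = 0.06083 K/W
ΣR = 6.705×10^-7 + 0.01667 + 0.006518 + 0.06083 = 0.08402 K/W
Q = ΔT/ΣR = (-156 °C − 13.2 °C)/0.08402 = -2010 W
(Negative Q ⇒ heat flows inward; heat gain = 2010 W.)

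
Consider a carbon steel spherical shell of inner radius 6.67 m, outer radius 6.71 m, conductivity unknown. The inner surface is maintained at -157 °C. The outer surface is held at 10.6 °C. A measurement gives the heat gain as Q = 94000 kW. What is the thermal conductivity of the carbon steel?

k = 39.9 W/m·K

ΣR = ΔT/Q = |-157 − 10.6|/9.40×10^7 = 1.783×10^-6 K/W
(1/r₁−1/r₂)/(4πk) = 1.783×10^-6 ⇒ k = 8.937×10^-4/(4π·1.783×10^-6) = 39.9 W/m·K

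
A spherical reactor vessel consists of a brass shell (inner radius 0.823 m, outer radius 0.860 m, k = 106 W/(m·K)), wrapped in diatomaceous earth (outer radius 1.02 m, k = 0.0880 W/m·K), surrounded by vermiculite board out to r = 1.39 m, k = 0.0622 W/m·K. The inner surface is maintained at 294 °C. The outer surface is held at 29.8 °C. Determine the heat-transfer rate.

Resistance network (inner→outer):
  R_brass = (1/0.823 − 1/0.860)/(4πk) = 0.05228/(4π·106) = 3.925×10^-5 K/W
  R_diatomaceous earth = (1/0.860 − 1/1.02)/(4πk) = 0.1824/(4π·0.0880) = 0.1649 K/W
  R_vermiculite board = (1/1.02 − 1/1.39)/(4πk) = 0.2610/(4π·0.0622) = 0.3339 K/W
ΣR = 3.925×10^-5 + 0.1649 + 0.3339 = 0.4988 K/W
Q = ΔT/ΣR = (294 °C − 29.8 °C)/0.4988 = 530 W

Q = 530 W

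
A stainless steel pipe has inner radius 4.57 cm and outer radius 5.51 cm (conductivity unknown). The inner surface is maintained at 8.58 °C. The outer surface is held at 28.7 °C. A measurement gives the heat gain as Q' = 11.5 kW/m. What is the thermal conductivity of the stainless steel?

ΣR = ΔT/Q' = |8.58 − 28.7|/11500 = 0.001750 m·K/W
ln(r₂/r₁)/(2πk) = 0.001750 ⇒ k = 0.1871/(2π·0.001750) = 17.0 W/m·K

k = 17.0 W/m·K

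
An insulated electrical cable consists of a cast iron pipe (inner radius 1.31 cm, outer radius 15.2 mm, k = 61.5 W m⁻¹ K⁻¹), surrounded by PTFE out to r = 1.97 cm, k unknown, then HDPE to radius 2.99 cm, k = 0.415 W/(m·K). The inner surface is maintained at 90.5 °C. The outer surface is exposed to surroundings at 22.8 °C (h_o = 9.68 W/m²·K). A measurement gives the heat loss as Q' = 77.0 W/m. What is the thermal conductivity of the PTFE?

k = 0.244 W/m·K

ΣR = ΔT/Q' = |90.5 − 22.8|/77.0 = 0.8792 m·K/W
Known resistances:
  R'_cast iron = ln(0.0152/0.0131)/(2πk) = 0.1487/(2π·61.5) = 3.848×10^-4 m·K/W
  R'_HDPE = ln(0.0299/0.0197)/(2πk) = 0.4172/(2π·0.415) = 0.1600 m·K/W
  R'_conv,out = 1/(2πr h) = 1/(2π·0.0299·9.68) = 0.5499 m·K/W
R_PTFE = ΣR − ΣR_known = 0.8792 − 0.7103 = 0.1689 m·K/W
ln(r₂/r₁)/(2πk) = 0.1689 ⇒ k = 0.2593/(2π·0.1689) = 0.244 W/m·K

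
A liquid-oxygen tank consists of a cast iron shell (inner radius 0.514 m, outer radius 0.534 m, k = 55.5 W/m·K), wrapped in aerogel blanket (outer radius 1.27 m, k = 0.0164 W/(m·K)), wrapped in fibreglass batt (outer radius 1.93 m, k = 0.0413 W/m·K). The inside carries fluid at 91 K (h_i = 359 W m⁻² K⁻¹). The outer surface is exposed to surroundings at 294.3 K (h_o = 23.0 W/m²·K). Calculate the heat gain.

Q = 35.1 W

Treat each layer as a resistance in series:
  R_conv,in = 1/(4πr²h) = 1/(4π·0.514²·359) = 8.390×10^-4 K/W
  R_cast iron = (1/0.514 − 1/0.534)/(4πk) = 0.07287/(4π·55.5) = 1.045×10^-4 K/W
  R_aerogel blanket = (1/0.534 − 1/1.27)/(4πk) = 1.085/(4π·0.0164) = 5.266 K/W
  R_fibreglass batt = (1/1.27 − 1/1.93)/(4πk) = 0.2693/(4π·0.0413) = 0.5188 K/W
  R_conv,out = 1/(4πr²h) = 1/(4π·1.93²·23.0) = 9.289×10^-4 K/W
ΣR = 8.390×10^-4 + 1.045×10^-4 + 5.266 + 0.5188 + 9.289×10^-4 = 5.787 K/W
Q = ΔT/ΣR = (91 K − 294.3 K)/5.787 = -35.1 W
(Negative Q ⇒ heat flows inward; heat gain = 35.1 W.)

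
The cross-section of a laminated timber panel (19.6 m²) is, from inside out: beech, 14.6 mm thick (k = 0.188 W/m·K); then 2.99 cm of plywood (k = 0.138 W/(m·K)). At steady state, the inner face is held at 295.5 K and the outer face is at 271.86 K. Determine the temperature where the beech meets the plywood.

Treat each layer as a resistance in series:
  R_beech = L/(kA) = 0.0146/(0.188·19.6) = 0.003962 K/W
  R_plywood = L/(kA) = 0.0299/(0.138·19.6) = 0.01105 K/W
ΣR = 0.003962 + 0.01105 = 0.01501 K/W
Q = ΔT/ΣR = (295.5 K − 271.86 K)/0.01501 = 1575 W
From the inner boundary to the beech/plywood interface, ΣR_partial = 0.003962 K/W.
T_interface = T_in − Q·ΣR_partial = 295.5 K − (1575)(0.003962) = 289.3 K

T = 289.3 K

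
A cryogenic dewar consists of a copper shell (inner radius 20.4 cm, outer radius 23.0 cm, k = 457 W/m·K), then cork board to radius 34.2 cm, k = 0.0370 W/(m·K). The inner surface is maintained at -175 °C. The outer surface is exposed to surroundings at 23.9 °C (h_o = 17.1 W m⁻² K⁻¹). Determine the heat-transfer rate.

Q = 64.1 W

Resistance network (inner→outer):
  R_copper = (1/0.204 − 1/0.230)/(4πk) = 0.5541/(4π·457) = 9.649×10^-5 K/W
  R_cork board = (1/0.230 − 1/0.342)/(4πk) = 1.424/(4π·0.0370) = 3.062 K/W
  R_conv,out = 1/(4πr²h) = 1/(4π·0.342²·17.1) = 0.03979 K/W
ΣR = 9.649×10^-5 + 3.062 + 0.03979 = 3.102 K/W
Q = ΔT/ΣR = (-175 °C − 23.9 °C)/3.102 = -64.1 W
(Negative Q ⇒ heat flows inward; heat gain = 64.1 W.)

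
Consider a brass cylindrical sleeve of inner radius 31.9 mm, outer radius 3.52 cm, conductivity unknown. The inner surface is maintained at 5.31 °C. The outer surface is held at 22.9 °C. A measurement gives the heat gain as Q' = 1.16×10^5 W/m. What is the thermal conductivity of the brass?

ΣR = ΔT/Q' = |5.31 − 22.9|/1.16×10^5 = 1.516×10^-4 m·K/W
ln(r₂/r₁)/(2πk) = 1.516×10^-4 ⇒ k = 0.09844/(2π·1.516×10^-4) = 103 W/m·K

k = 103 W/m·K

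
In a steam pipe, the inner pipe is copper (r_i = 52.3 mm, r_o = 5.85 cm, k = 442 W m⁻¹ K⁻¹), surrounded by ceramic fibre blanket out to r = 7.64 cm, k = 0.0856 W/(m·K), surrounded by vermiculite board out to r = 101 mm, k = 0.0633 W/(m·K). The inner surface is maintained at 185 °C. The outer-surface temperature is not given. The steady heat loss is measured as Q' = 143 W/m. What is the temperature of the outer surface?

Series resistances:
  R'_copper = ln(0.0585/0.0523)/(2πk) = 0.1120/(2π·442) = 4.034×10^-5 m·K/W
  R'_ceramic fibre blanket = ln(0.0764/0.0585)/(2πk) = 0.2670/(2π·0.0856) = 0.4963 m·K/W
  R'_vermiculite board = ln(0.101/0.0764)/(2πk) = 0.2791/(2π·0.0633) = 0.7018 m·K/W
ΣR = 1.198 m·K/W
ΔT = Q'·ΣR = 143 × 1.198 = 171.3 K
Heat flows outward, so T_out = T_in − ΔT = 185 − 171.3 = 13.7 °C

T_out = 13.7 °C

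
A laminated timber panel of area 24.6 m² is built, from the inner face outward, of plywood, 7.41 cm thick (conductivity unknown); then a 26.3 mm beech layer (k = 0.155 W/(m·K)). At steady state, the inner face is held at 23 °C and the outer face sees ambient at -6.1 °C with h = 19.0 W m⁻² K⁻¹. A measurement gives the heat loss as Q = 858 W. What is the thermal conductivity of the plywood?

ΣR = ΔT/Q = |23 − -6.1|/858 = 0.03392 K/W
Known resistances:
  R_beech = L/(kA) = 0.0263/(0.155·24.6) = 0.006897 K/W
  R_conv,out = 1/(hA) = 1/(19.0·24.6) = 0.002139 K/W
R_plywood = ΣR − ΣR_known = 0.03392 − 0.009036 = 0.02488 K/W
L/(kA) = 0.02488 ⇒ k = 0.0741/(0.02488·24.6) = 0.121 W/m·K

k = 0.121 W/m·K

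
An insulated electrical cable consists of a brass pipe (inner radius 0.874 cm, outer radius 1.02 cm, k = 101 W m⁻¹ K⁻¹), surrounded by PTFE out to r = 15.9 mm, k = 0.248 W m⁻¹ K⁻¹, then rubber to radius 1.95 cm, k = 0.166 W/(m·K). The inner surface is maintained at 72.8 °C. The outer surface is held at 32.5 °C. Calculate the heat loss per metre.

Q' = 83.8 W/m

Treat each layer as a resistance in series:
  R'_brass = ln(0.0102/0.00874)/(2πk) = 0.1545/(2π·101) = 2.434×10^-4 m·K/W
  R'_PTFE = ln(0.0159/0.0102)/(2πk) = 0.4439/(2π·0.248) = 0.2849 m·K/W
  R'_rubber = ln(0.0195/0.0159)/(2πk) = 0.2041/(2π·0.166) = 0.1957 m·K/W
ΣR = 2.434×10^-4 + 0.2849 + 0.1957 = 0.4808 m·K/W
Q' = ΔT/ΣR = (72.8 °C − 32.5 °C)/0.4808 = 83.8 W/m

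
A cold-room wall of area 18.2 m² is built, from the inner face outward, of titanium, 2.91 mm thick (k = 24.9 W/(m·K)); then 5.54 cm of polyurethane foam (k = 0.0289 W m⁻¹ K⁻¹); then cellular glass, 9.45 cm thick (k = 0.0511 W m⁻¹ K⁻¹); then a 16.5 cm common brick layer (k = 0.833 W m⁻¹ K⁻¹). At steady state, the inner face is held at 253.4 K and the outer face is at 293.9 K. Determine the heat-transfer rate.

Q = 186 W

Series thermal resistances, inner to outer:
  R_titanium = L/(kA) = 0.00291/(24.9·18.2) = 6.421×10^-6 K/W
  R_polyurethane foam = L/(kA) = 0.0554/(0.0289·18.2) = 0.1053 K/W
  R_cellular glass = L/(kA) = 0.0945/(0.0511·18.2) = 0.1016 K/W
  R_common brick = L/(kA) = 0.165/(0.833·18.2) = 0.01088 K/W
ΣR = 6.421×10^-6 + 0.1053 + 0.1016 + 0.01088 = 0.2178 K/W
Q = ΔT/ΣR = (253.4 K − 293.9 K)/0.2178 = -186 W
(Negative Q ⇒ heat flows inward; heat gain = 186 W.)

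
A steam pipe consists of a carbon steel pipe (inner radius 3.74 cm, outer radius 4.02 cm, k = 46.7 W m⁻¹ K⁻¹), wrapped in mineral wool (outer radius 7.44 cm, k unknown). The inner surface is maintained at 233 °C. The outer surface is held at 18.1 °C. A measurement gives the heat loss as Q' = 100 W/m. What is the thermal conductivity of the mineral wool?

k = 0.0456 W/m·K

ΣR = ΔT/Q' = |233 − 18.1|/100 = 2.149 m·K/W
Known resistances:
  R'_carbon steel = ln(0.0402/0.0374)/(2πk) = 0.07220/(2π·46.7) = 2.460×10^-4 m·K/W
R_mineral wool = ΣR − ΣR_known = 2.149 − 2.460×10^-4 = 2.149 m·K/W
ln(r₂/r₁)/(2πk) = 2.149 ⇒ k = 0.6156/(2π·2.149) = 0.0456 W/m·K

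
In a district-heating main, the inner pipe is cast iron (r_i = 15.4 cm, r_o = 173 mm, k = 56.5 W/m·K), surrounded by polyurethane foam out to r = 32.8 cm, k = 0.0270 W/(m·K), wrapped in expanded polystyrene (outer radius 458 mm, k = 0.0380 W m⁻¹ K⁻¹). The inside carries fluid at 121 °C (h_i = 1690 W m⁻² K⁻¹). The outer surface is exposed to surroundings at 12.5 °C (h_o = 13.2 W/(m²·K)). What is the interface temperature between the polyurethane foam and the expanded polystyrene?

Treat each layer as a resistance in series:
  R'_conv,in = 1/(2πr h) = 1/(2π·0.154·1690) = 6.115×10^-4 m·K/W
  R'_cast iron = ln(0.173/0.154)/(2πk) = 0.1163/(2π·56.5) = 3.277×10^-4 m·K/W
  R'_polyurethane foam = ln(0.328/0.173)/(2πk) = 0.6397/(2π·0.0270) = 3.771 m·K/W
  R'_expanded polystyrene = ln(0.458/0.328)/(2πk) = 0.3339/(2π·0.0380) = 1.398 m·K/W
  R'_conv,out = 1/(2πr h) = 1/(2π·0.458·13.2) = 0.02633 m·K/W
ΣR = 6.115×10^-4 + 3.277×10^-4 + 3.771 + 1.398 + 0.02633 = 5.196 m·K/W
Q' = ΔT/ΣR = (121 °C − 12.5 °C)/5.196 = 20.88 W/m
From the inner boundary to the polyurethane foam/expanded polystyrene interface, ΣR_partial = 3.772 m·K/W.
T_interface = T_in − Q'·ΣR_partial = 121 °C − (20.88)(3.772) = 42.2 °C

T = 42.2 °C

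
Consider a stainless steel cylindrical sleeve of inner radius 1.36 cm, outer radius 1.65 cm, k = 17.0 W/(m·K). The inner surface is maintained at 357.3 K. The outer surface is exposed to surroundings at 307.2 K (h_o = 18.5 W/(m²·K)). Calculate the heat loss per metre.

Resistance network (inner→outer):
  R'_stainless steel = ln(0.0165/0.0136)/(2πk) = 0.1933/(2π·17.0) = 0.001810 m·K/W
  R'_conv,out = 1/(2πr h) = 1/(2π·0.0165·18.5) = 0.5214 m·K/W
ΣR = 0.001810 + 0.5214 = 0.5232 m·K/W
Q' = ΔT/ΣR = (357.3 K − 307.2 K)/0.5232 = 95.8 W/m

Q' = 95.8 W/m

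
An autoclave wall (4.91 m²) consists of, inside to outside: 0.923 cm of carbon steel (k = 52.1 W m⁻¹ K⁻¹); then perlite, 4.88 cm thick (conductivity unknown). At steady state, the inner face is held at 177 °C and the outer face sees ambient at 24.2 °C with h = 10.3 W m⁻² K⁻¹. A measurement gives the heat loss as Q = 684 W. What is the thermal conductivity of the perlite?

ΣR = ΔT/Q = |177 − 24.2|/684 = 0.2234 K/W
Known resistances:
  R_carbon steel = L/(kA) = 0.00923/(52.1·4.91) = 3.608×10^-5 K/W
  R_conv,out = 1/(hA) = 1/(10.3·4.91) = 0.01977 K/W
R_perlite = ΣR − ΣR_known = 0.2234 − 0.01981 = 0.2036 K/W
L/(kA) = 0.2036 ⇒ k = 0.0488/(0.2036·4.91) = 0.0488 W/m·K

k = 0.0488 W/m·K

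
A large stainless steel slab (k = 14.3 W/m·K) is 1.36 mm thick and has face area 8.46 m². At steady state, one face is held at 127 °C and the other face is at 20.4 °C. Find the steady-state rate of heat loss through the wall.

Q = 9480 kW

Q = kA·ΔT/L = 14.3 × 8.46 × |127 °C − 20.4 °C| / 0.00136 = 9.48×10^6 W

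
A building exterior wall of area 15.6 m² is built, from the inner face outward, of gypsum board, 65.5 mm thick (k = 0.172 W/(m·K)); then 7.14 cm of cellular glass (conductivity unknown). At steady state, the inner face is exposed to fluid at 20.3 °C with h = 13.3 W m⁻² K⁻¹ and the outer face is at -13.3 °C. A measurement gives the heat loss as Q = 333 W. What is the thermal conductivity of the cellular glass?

k = 0.0639 W/m·K

ΣR = ΔT/Q = |20.3 − -13.3|/333 = 0.1009 K/W
Known resistances:
  R_conv,in = 1/(hA) = 1/(13.3·15.6) = 0.004820 K/W
  R_gypsum board = L/(kA) = 0.0655/(0.172·15.6) = 0.02441 K/W
R_cellular glass = ΣR − ΣR_known = 0.1009 − 0.02923 = 0.07167 K/W
L/(kA) = 0.07167 ⇒ k = 0.0714/(0.07167·15.6) = 0.0639 W/m·K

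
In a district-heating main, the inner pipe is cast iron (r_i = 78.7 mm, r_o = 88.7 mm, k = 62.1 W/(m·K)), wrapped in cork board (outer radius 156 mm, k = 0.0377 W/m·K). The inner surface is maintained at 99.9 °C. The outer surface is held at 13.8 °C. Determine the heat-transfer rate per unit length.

Q' = 36.1 W/m

Treat each layer as a resistance in series:
  R'_cast iron = ln(0.0887/0.0787)/(2πk) = 0.1196/(2π·62.1) = 3.066×10^-4 m·K/W
  R'_cork board = ln(0.156/0.0887)/(2πk) = 0.5646/(2π·0.0377) = 2.384 m·K/W
ΣR = 3.066×10^-4 + 2.384 = 2.384 m·K/W
Q' = ΔT/ΣR = (99.9 °C − 13.8 °C)/2.384 = 36.1 W/m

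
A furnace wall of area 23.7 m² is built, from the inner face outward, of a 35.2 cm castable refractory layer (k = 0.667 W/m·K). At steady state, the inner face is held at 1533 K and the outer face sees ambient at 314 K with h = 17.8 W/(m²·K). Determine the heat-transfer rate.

Q = 49500 W

Resistance network (inner→outer):
  R_castable refractory = L/(kA) = 0.352/(0.667·23.7) = 0.02227 K/W
  R_conv,out = 1/(hA) = 1/(17.8·23.7) = 0.002370 K/W
ΣR = 0.02227 + 0.002370 = 0.02464 K/W
Q = ΔT/ΣR = (1533 K − 314 K)/0.02464 = 49500 W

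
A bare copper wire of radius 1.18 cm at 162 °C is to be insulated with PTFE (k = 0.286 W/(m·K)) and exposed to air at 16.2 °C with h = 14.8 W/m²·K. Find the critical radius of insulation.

For a cylinder, r_cr = k_ins/h = 0.286/14.8 = 0.0193 m = 1.93 cm

r_cr = 1.93 cm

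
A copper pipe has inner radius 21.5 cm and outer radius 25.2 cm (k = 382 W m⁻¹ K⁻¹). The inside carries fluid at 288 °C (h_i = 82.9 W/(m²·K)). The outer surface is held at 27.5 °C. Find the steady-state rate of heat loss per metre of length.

Q' = 29.0 kW/m

Series thermal resistances, inner to outer:
  R'_conv,in = 1/(2πr h) = 1/(2π·0.215·82.9) = 0.008929 m·K/W
  R'_copper = ln(0.252/0.215)/(2πk) = 0.1588/(2π·382) = 6.616×10^-5 m·K/W
ΣR = 0.008929 + 6.616×10^-5 = 0.008995 m·K/W
Q' = ΔT/ΣR = (288 °C − 27.5 °C)/0.008995 = 29000 W/m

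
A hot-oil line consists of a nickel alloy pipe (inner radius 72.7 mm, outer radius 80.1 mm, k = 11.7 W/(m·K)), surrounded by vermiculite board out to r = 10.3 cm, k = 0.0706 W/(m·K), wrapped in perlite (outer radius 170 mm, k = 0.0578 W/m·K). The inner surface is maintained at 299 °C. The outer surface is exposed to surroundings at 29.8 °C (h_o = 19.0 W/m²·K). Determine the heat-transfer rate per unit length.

Q' = 135 W/m

Treat each layer as a resistance in series:
  R'_nickel alloy = ln(0.0801/0.0727)/(2πk) = 0.09693/(2π·11.7) = 0.001319 m·K/W
  R'_vermiculite board = ln(0.103/0.0801)/(2πk) = 0.2515/(2π·0.0706) = 0.5669 m·K/W
  R'_perlite = ln(0.170/0.103)/(2πk) = 0.5011/(2π·0.0578) = 1.380 m·K/W
  R'_conv,out = 1/(2πr h) = 1/(2π·0.170·19.0) = 0.04927 m·K/W
ΣR = 0.001319 + 0.5669 + 1.380 + 0.04927 = 1.997 m·K/W
Q' = ΔT/ΣR = (299 °C − 29.8 °C)/1.997 = 135 W/m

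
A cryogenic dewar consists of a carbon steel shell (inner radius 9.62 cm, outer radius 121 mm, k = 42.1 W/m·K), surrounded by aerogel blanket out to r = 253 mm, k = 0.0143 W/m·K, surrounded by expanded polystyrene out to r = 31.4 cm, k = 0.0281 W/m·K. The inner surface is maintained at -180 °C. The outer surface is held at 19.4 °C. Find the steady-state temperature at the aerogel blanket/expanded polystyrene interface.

Series thermal resistances, inner to outer:
  R_carbon steel = (1/0.0962 − 1/0.121)/(4πk) = 2.131/(4π·42.1) = 0.004027 K/W
  R_aerogel blanket = (1/0.121 − 1/0.253)/(4πk) = 4.312/(4π·0.0143) = 24.00 K/W
  R_expanded polystyrene = (1/0.253 − 1/0.314)/(4πk) = 0.7679/(4π·0.0281) = 2.175 K/W
ΣR = 0.004027 + 24.00 + 2.175 = 26.18 K/W
Q = ΔT/ΣR = (-180 °C − 19.4 °C)/26.18 = -7.617 W
From the inner boundary to the aerogel blanket/expanded polystyrene interface, ΣR_partial = 24.00 K/W.
T_interface = T_in − Q·ΣR_partial = -180 °C − (-7.617)(24.00) = 2.8 °C

T = 2.8 °C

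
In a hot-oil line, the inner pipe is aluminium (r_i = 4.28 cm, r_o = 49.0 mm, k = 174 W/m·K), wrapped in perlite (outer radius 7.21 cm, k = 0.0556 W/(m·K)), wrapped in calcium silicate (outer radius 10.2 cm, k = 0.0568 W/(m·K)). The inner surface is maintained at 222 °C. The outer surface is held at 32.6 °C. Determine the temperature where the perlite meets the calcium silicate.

T = 121 °C

Series thermal resistances, inner to outer:
  R'_aluminium = ln(0.0490/0.0428)/(2πk) = 0.1353/(2π·174) = 1.237×10^-4 m·K/W
  R'_perlite = ln(0.0721/0.0490)/(2πk) = 0.3862/(2π·0.0556) = 1.106 m·K/W
  R'_calcium silicate = ln(0.102/0.0721)/(2πk) = 0.3469/(2π·0.0568) = 0.9721 m·K/W
ΣR = 1.237×10^-4 + 1.106 + 0.9721 = 2.078 m·K/W
Q' = ΔT/ΣR = (222 °C − 32.6 °C)/2.078 = 91.15 W/m
From the inner boundary to the perlite/calcium silicate interface, ΣR_partial = 1.106 m·K/W.
T_interface = T_in − Q'·ΣR_partial = 222 °C − (91.15)(1.106) = 121 °C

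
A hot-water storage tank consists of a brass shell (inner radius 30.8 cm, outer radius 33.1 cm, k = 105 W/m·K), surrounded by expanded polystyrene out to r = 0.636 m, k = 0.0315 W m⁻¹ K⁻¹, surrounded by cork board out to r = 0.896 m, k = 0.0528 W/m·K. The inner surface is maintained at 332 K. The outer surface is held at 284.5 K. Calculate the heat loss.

Q = 10.9 W

Resistance network (inner→outer):
  R_brass = (1/0.308 − 1/0.331)/(4πk) = 0.2256/(4π·105) = 1.710×10^-4 K/W
  R_expanded polystyrene = (1/0.331 − 1/0.636)/(4πk) = 1.449/(4π·0.0315) = 3.660 K/W
  R_cork board = (1/0.636 − 1/0.896)/(4πk) = 0.4563/(4π·0.0528) = 0.6876 K/W
ΣR = 1.710×10^-4 + 3.660 + 0.6876 = 4.348 K/W
Q = ΔT/ΣR = (332 K − 284.5 K)/4.348 = 10.9 W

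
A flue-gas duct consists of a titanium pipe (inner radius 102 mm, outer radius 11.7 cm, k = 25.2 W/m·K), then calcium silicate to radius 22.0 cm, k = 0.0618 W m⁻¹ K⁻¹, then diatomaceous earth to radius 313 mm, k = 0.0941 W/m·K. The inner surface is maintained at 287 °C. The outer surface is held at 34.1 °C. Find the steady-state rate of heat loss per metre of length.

Q' = 114 W/m

Treat each layer as a resistance in series:
  R'_titanium = ln(0.117/0.102)/(2πk) = 0.1372/(2π·25.2) = 8.665×10^-4 m·K/W
  R'_calcium silicate = ln(0.220/0.117)/(2πk) = 0.6315/(2π·0.0618) = 1.626 m·K/W
  R'_diatomaceous earth = ln(0.313/0.220)/(2πk) = 0.3526/(2π·0.0941) = 0.5963 m·K/W
ΣR = 8.665×10^-4 + 1.626 + 0.5963 = 2.223 m·K/W
Q' = ΔT/ΣR = (287 °C − 34.1 °C)/2.223 = 114 W/m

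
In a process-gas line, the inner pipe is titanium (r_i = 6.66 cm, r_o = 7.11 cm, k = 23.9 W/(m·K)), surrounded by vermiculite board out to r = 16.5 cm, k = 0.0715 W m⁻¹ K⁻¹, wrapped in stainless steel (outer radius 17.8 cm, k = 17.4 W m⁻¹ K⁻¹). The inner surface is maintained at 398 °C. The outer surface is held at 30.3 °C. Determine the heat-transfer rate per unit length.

Treat each layer as a resistance in series:
  R'_titanium = ln(0.0711/0.0666)/(2πk) = 0.06538/(2π·23.9) = 4.354×10^-4 m·K/W
  R'_vermiculite board = ln(0.165/0.0711)/(2πk) = 0.8419/(2π·0.0715) = 1.874 m·K/W
  R'_stainless steel = ln(0.178/0.165)/(2πk) = 0.07584/(2π·17.4) = 6.937×10^-4 m·K/W
ΣR = 4.354×10^-4 + 1.874 + 6.937×10^-4 = 1.875 m·K/W
Q' = ΔT/ΣR = (398 °C − 30.3 °C)/1.875 = 196 W/m

Q' = 196 W/m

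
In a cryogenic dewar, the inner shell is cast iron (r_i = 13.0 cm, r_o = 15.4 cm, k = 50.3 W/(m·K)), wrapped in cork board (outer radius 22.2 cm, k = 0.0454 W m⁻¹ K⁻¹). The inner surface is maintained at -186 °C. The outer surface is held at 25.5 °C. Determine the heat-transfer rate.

Q = 60.6 W

Treat each layer as a resistance in series:
  R_cast iron = (1/0.130 − 1/0.154)/(4πk) = 1.199/(4π·50.3) = 0.001897 K/W
  R_cork board = (1/0.154 − 1/0.222)/(4πk) = 1.989/(4π·0.0454) = 3.486 K/W
ΣR = 0.001897 + 3.486 = 3.488 K/W
Q = ΔT/ΣR = (-186 °C − 25.5 °C)/3.488 = -60.6 W
(Negative Q ⇒ heat flows inward; heat gain = 60.6 W.)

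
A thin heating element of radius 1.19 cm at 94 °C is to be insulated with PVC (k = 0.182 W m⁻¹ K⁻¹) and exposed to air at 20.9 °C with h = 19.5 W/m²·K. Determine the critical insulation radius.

r_cr = 0.933 cm

For a cylinder, r_cr = k_ins/h = 0.182/19.5 = 0.00933 m = 0.933 cm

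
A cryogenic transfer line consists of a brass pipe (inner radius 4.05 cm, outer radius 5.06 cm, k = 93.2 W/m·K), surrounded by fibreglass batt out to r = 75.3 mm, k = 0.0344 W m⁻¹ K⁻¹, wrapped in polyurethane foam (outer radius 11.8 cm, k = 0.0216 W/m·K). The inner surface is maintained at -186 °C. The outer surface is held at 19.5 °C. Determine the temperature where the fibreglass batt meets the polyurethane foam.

T = -113 °C

Series thermal resistances, inner to outer:
  R'_brass = ln(0.0506/0.0405)/(2πk) = 0.2226/(2π·93.2) = 3.802×10^-4 m·K/W
  R'_fibreglass batt = ln(0.0753/0.0506)/(2πk) = 0.3975/(2π·0.0344) = 1.839 m·K/W
  R'_polyurethane foam = ln(0.118/0.0753)/(2πk) = 0.4492/(2π·0.0216) = 3.310 m·K/W
ΣR = 3.802×10^-4 + 1.839 + 3.310 = 5.149 m·K/W
Q' = ΔT/ΣR = (-186 °C − 19.5 °C)/5.149 = -39.91 W/m
From the inner boundary to the fibreglass batt/polyurethane foam interface, ΣR_partial = 1.839 m·K/W.
T_interface = T_in − Q'·ΣR_partial = -186 °C − (-39.91)(1.839) = -113 °C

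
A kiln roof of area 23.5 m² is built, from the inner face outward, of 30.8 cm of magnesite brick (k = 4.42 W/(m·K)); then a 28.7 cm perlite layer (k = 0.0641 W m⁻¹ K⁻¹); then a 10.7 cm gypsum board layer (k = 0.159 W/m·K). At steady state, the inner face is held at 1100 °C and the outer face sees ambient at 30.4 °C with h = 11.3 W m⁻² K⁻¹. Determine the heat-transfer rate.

Resistance network (inner→outer):
  R_magnesite brick = L/(kA) = 0.308/(4.42·23.5) = 0.002965 K/W
  R_perlite = L/(kA) = 0.287/(0.0641·23.5) = 0.1905 K/W
  R_gypsum board = L/(kA) = 0.107/(0.159·23.5) = 0.02864 K/W
  R_conv,out = 1/(hA) = 1/(11.3·23.5) = 0.003766 K/W
ΣR = 0.002965 + 0.1905 + 0.02864 + 0.003766 = 0.2259 K/W
Q = ΔT/ΣR = (1100 °C − 30.4 °C)/0.2259 = 4730 W

Q = 4730 W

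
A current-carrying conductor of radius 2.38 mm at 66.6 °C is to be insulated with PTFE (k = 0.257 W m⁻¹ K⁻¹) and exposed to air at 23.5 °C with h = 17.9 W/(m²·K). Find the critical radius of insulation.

r_cr = 1.44 cm

For a cylinder, r_cr = k_ins/h = 0.257/17.9 = 0.0144 m = 1.44 cm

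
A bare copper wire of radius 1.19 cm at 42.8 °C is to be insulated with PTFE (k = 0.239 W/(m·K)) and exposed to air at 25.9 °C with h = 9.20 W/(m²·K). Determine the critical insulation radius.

r_cr = 2.60 cm

For a cylinder, r_cr = k_ins/h = 0.239/9.20 = 0.0260 m = 2.60 cm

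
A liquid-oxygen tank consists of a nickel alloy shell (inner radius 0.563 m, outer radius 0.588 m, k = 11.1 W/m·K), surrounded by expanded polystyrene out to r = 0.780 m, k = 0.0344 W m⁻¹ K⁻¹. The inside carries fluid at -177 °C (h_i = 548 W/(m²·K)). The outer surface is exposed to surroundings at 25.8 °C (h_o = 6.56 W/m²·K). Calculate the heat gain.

Resistance network (inner→outer):
  R_conv,in = 1/(4πr²h) = 1/(4π·0.563²·548) = 4.581×10^-4 K/W
  R_nickel alloy = (1/0.563 − 1/0.588)/(4πk) = 0.07552/(4π·11.1) = 5.414×10^-4 K/W
  R_expanded polystyrene = (1/0.588 − 1/0.780)/(4πk) = 0.4186/(4π·0.0344) = 0.9684 K/W
  R_conv,out = 1/(4πr²h) = 1/(4π·0.780²·6.56) = 0.01994 K/W
ΣR = 4.581×10^-4 + 5.414×10^-4 + 0.9684 + 0.01994 = 0.9893 K/W
Q = ΔT/ΣR = (-177 °C − 25.8 °C)/0.9893 = -205 W
(Negative Q ⇒ heat flows inward; heat gain = 205 W.)

Q = 205 W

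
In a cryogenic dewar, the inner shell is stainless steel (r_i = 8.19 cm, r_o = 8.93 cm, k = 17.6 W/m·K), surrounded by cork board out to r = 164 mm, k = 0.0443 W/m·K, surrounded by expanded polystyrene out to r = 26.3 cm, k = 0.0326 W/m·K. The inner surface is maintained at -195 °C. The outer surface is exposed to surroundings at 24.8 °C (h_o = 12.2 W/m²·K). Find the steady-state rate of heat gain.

Q = 14.8 W

Series thermal resistances, inner to outer:
  R_stainless steel = (1/0.0819 − 1/0.0893)/(4πk) = 1.012/(4π·17.6) = 0.004575 K/W
  R_cork board = (1/0.0893 − 1/0.164)/(4πk) = 5.101/(4π·0.0443) = 9.162 K/W
  R_expanded polystyrene = (1/0.164 − 1/0.263)/(4πk) = 2.295/(4π·0.0326) = 5.603 K/W
  R_conv,out = 1/(4πr²h) = 1/(4π·0.263²·12.2) = 0.09430 K/W
ΣR = 0.004575 + 9.162 + 5.603 + 0.09430 = 14.86 K/W
Q = ΔT/ΣR = (-195 °C − 24.8 °C)/14.86 = -14.8 W
(Negative Q ⇒ heat flows inward; heat gain = 14.8 W.)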